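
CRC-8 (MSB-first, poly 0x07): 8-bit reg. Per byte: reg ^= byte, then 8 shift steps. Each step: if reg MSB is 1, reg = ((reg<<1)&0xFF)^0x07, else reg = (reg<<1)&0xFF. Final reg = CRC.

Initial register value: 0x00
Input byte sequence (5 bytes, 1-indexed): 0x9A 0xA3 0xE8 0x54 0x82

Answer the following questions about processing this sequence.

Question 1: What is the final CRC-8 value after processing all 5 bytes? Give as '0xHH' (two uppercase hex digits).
Answer: 0xFD

Derivation:
After byte 1 (0x9A): reg=0xCF
After byte 2 (0xA3): reg=0x03
After byte 3 (0xE8): reg=0x9F
After byte 4 (0x54): reg=0x7F
After byte 5 (0x82): reg=0xFD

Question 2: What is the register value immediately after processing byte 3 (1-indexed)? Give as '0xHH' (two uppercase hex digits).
After byte 1 (0x9A): reg=0xCF
After byte 2 (0xA3): reg=0x03
After byte 3 (0xE8): reg=0x9F

Answer: 0x9F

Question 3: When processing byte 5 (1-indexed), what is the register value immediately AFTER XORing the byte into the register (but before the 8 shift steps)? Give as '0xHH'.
Register before byte 5: 0x7F
Byte 5: 0x82
0x7F XOR 0x82 = 0xFD

Answer: 0xFD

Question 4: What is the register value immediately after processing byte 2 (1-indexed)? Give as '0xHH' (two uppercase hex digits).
Answer: 0x03

Derivation:
After byte 1 (0x9A): reg=0xCF
After byte 2 (0xA3): reg=0x03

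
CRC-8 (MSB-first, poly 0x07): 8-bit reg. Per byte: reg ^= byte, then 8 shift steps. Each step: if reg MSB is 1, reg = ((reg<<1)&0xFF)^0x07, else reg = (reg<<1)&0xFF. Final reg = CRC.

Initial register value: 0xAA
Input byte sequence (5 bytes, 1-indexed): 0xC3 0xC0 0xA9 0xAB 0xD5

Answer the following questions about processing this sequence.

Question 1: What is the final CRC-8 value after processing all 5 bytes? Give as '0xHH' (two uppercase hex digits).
After byte 1 (0xC3): reg=0x18
After byte 2 (0xC0): reg=0x06
After byte 3 (0xA9): reg=0x44
After byte 4 (0xAB): reg=0x83
After byte 5 (0xD5): reg=0xA5

Answer: 0xA5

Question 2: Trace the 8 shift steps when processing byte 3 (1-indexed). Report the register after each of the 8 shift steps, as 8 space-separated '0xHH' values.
After byte 1 (0xC3): reg=0x18
After byte 2 (0xC0): reg=0x06
Register before byte 3: 0x06
After XOR with byte 0xA9: 0xAF

Answer: 0x59 0xB2 0x63 0xC6 0x8B 0x11 0x22 0x44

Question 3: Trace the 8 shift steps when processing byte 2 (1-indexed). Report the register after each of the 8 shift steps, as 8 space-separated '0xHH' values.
After byte 1 (0xC3): reg=0x18
Register before byte 2: 0x18
After XOR with byte 0xC0: 0xD8

Answer: 0xB7 0x69 0xD2 0xA3 0x41 0x82 0x03 0x06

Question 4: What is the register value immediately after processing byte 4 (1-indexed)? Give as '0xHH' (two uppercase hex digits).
Answer: 0x83

Derivation:
After byte 1 (0xC3): reg=0x18
After byte 2 (0xC0): reg=0x06
After byte 3 (0xA9): reg=0x44
After byte 4 (0xAB): reg=0x83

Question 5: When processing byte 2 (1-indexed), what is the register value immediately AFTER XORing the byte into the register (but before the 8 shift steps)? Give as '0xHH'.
Register before byte 2: 0x18
Byte 2: 0xC0
0x18 XOR 0xC0 = 0xD8

Answer: 0xD8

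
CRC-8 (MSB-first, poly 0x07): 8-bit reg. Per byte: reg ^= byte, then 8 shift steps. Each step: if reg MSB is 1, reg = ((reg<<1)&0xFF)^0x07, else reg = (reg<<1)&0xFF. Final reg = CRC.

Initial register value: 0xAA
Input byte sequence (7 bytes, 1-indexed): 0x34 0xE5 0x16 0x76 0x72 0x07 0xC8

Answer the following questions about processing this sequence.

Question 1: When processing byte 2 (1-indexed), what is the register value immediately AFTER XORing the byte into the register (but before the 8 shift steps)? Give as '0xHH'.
Register before byte 2: 0xD3
Byte 2: 0xE5
0xD3 XOR 0xE5 = 0x36

Answer: 0x36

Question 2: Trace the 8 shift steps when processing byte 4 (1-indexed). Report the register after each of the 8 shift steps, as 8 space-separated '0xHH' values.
Answer: 0x21 0x42 0x84 0x0F 0x1E 0x3C 0x78 0xF0

Derivation:
After byte 1 (0x34): reg=0xD3
After byte 2 (0xE5): reg=0x82
After byte 3 (0x16): reg=0xE5
Register before byte 4: 0xE5
After XOR with byte 0x76: 0x93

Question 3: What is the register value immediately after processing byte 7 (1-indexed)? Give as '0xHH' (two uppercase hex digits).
After byte 1 (0x34): reg=0xD3
After byte 2 (0xE5): reg=0x82
After byte 3 (0x16): reg=0xE5
After byte 4 (0x76): reg=0xF0
After byte 5 (0x72): reg=0x87
After byte 6 (0x07): reg=0x89
After byte 7 (0xC8): reg=0xC0

Answer: 0xC0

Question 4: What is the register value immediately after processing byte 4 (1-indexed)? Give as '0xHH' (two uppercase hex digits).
Answer: 0xF0

Derivation:
After byte 1 (0x34): reg=0xD3
After byte 2 (0xE5): reg=0x82
After byte 3 (0x16): reg=0xE5
After byte 4 (0x76): reg=0xF0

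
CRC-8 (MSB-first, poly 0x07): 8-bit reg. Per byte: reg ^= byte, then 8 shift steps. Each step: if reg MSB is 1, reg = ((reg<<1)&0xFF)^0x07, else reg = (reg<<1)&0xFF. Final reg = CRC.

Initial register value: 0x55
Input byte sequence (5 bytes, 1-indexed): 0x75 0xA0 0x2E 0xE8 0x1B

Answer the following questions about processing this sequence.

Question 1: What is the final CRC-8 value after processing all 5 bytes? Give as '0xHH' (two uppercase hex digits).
After byte 1 (0x75): reg=0xE0
After byte 2 (0xA0): reg=0xC7
After byte 3 (0x2E): reg=0x91
After byte 4 (0xE8): reg=0x68
After byte 5 (0x1B): reg=0x5E

Answer: 0x5E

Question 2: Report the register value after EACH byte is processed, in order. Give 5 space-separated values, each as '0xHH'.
0xE0 0xC7 0x91 0x68 0x5E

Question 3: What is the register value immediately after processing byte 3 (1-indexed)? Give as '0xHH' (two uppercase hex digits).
Answer: 0x91

Derivation:
After byte 1 (0x75): reg=0xE0
After byte 2 (0xA0): reg=0xC7
After byte 3 (0x2E): reg=0x91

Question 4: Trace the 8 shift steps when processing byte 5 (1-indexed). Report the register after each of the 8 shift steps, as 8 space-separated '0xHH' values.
After byte 1 (0x75): reg=0xE0
After byte 2 (0xA0): reg=0xC7
After byte 3 (0x2E): reg=0x91
After byte 4 (0xE8): reg=0x68
Register before byte 5: 0x68
After XOR with byte 0x1B: 0x73

Answer: 0xE6 0xCB 0x91 0x25 0x4A 0x94 0x2F 0x5E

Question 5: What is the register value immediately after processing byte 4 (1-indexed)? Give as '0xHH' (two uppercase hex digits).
Answer: 0x68

Derivation:
After byte 1 (0x75): reg=0xE0
After byte 2 (0xA0): reg=0xC7
After byte 3 (0x2E): reg=0x91
After byte 4 (0xE8): reg=0x68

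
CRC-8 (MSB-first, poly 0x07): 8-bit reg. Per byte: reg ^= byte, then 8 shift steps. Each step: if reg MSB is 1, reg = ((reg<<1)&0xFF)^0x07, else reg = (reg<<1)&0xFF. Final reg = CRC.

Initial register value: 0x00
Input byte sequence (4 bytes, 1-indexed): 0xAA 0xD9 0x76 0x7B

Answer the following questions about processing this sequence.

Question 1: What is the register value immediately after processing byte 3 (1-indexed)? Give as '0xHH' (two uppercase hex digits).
After byte 1 (0xAA): reg=0x5F
After byte 2 (0xD9): reg=0x9B
After byte 3 (0x76): reg=0x8D

Answer: 0x8D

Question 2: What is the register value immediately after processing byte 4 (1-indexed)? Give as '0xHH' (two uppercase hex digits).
After byte 1 (0xAA): reg=0x5F
After byte 2 (0xD9): reg=0x9B
After byte 3 (0x76): reg=0x8D
After byte 4 (0x7B): reg=0xCC

Answer: 0xCC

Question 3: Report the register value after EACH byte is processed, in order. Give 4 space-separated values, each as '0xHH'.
0x5F 0x9B 0x8D 0xCC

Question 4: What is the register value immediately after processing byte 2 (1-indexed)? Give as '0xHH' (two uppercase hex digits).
Answer: 0x9B

Derivation:
After byte 1 (0xAA): reg=0x5F
After byte 2 (0xD9): reg=0x9B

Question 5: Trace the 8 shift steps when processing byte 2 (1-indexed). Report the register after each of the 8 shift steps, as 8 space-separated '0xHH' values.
Answer: 0x0B 0x16 0x2C 0x58 0xB0 0x67 0xCE 0x9B

Derivation:
After byte 1 (0xAA): reg=0x5F
Register before byte 2: 0x5F
After XOR with byte 0xD9: 0x86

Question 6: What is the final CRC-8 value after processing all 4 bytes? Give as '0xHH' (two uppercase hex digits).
Answer: 0xCC

Derivation:
After byte 1 (0xAA): reg=0x5F
After byte 2 (0xD9): reg=0x9B
After byte 3 (0x76): reg=0x8D
After byte 4 (0x7B): reg=0xCC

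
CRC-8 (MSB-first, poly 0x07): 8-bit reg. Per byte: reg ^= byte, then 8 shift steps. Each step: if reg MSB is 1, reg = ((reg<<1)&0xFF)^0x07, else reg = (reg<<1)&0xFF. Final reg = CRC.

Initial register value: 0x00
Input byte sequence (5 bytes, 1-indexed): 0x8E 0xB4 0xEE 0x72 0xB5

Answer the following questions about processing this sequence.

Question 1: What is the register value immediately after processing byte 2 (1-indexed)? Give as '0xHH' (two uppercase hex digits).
Answer: 0x65

Derivation:
After byte 1 (0x8E): reg=0xA3
After byte 2 (0xB4): reg=0x65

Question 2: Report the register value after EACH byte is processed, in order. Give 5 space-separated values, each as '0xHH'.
0xA3 0x65 0xB8 0x78 0x6D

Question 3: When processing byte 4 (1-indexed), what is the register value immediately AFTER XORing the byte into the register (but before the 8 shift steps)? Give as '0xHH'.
Register before byte 4: 0xB8
Byte 4: 0x72
0xB8 XOR 0x72 = 0xCA

Answer: 0xCA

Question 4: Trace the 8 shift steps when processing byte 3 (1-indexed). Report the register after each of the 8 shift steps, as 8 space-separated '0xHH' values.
Answer: 0x11 0x22 0x44 0x88 0x17 0x2E 0x5C 0xB8

Derivation:
After byte 1 (0x8E): reg=0xA3
After byte 2 (0xB4): reg=0x65
Register before byte 3: 0x65
After XOR with byte 0xEE: 0x8B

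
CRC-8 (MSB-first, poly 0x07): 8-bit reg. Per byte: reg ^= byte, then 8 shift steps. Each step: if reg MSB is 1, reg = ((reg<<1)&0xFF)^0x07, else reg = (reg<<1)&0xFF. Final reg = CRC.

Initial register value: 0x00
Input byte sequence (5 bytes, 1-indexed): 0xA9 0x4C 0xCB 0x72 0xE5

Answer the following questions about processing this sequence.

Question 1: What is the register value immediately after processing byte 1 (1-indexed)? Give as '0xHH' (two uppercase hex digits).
After byte 1 (0xA9): reg=0x56

Answer: 0x56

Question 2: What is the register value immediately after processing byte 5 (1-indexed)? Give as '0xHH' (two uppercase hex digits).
Answer: 0xA7

Derivation:
After byte 1 (0xA9): reg=0x56
After byte 2 (0x4C): reg=0x46
After byte 3 (0xCB): reg=0xAA
After byte 4 (0x72): reg=0x06
After byte 5 (0xE5): reg=0xA7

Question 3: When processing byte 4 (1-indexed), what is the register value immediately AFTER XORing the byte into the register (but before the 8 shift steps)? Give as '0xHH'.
Register before byte 4: 0xAA
Byte 4: 0x72
0xAA XOR 0x72 = 0xD8

Answer: 0xD8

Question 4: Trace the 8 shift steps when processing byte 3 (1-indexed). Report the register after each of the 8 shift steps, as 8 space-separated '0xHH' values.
After byte 1 (0xA9): reg=0x56
After byte 2 (0x4C): reg=0x46
Register before byte 3: 0x46
After XOR with byte 0xCB: 0x8D

Answer: 0x1D 0x3A 0x74 0xE8 0xD7 0xA9 0x55 0xAA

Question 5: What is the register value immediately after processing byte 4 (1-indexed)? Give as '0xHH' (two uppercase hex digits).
After byte 1 (0xA9): reg=0x56
After byte 2 (0x4C): reg=0x46
After byte 3 (0xCB): reg=0xAA
After byte 4 (0x72): reg=0x06

Answer: 0x06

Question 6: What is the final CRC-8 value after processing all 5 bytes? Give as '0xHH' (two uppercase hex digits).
After byte 1 (0xA9): reg=0x56
After byte 2 (0x4C): reg=0x46
After byte 3 (0xCB): reg=0xAA
After byte 4 (0x72): reg=0x06
After byte 5 (0xE5): reg=0xA7

Answer: 0xA7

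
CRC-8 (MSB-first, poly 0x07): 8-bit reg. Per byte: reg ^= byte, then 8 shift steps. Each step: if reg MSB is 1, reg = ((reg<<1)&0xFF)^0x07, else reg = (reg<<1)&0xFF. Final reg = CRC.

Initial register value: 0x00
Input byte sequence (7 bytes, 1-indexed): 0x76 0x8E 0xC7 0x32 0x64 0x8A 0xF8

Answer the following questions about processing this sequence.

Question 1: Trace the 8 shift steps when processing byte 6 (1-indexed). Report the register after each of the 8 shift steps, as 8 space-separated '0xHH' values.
Answer: 0xB5 0x6D 0xDA 0xB3 0x61 0xC2 0x83 0x01

Derivation:
After byte 1 (0x76): reg=0x45
After byte 2 (0x8E): reg=0x7F
After byte 3 (0xC7): reg=0x21
After byte 4 (0x32): reg=0x79
After byte 5 (0x64): reg=0x53
Register before byte 6: 0x53
After XOR with byte 0x8A: 0xD9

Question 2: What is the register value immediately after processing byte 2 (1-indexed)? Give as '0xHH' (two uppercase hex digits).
After byte 1 (0x76): reg=0x45
After byte 2 (0x8E): reg=0x7F

Answer: 0x7F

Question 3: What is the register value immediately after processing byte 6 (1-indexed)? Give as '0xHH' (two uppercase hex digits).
After byte 1 (0x76): reg=0x45
After byte 2 (0x8E): reg=0x7F
After byte 3 (0xC7): reg=0x21
After byte 4 (0x32): reg=0x79
After byte 5 (0x64): reg=0x53
After byte 6 (0x8A): reg=0x01

Answer: 0x01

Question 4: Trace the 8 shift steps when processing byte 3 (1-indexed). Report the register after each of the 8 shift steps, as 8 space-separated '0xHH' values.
After byte 1 (0x76): reg=0x45
After byte 2 (0x8E): reg=0x7F
Register before byte 3: 0x7F
After XOR with byte 0xC7: 0xB8

Answer: 0x77 0xEE 0xDB 0xB1 0x65 0xCA 0x93 0x21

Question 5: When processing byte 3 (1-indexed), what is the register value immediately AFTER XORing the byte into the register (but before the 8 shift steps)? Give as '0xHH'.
Answer: 0xB8

Derivation:
Register before byte 3: 0x7F
Byte 3: 0xC7
0x7F XOR 0xC7 = 0xB8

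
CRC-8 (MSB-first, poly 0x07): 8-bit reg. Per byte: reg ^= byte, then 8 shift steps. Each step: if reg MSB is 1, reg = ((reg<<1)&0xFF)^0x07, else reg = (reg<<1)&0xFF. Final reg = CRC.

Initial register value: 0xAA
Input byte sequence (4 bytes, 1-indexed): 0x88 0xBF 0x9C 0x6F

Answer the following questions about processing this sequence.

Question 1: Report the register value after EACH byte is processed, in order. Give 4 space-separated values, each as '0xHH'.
0xEE 0xB0 0xC4 0x58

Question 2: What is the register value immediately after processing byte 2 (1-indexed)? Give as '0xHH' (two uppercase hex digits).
After byte 1 (0x88): reg=0xEE
After byte 2 (0xBF): reg=0xB0

Answer: 0xB0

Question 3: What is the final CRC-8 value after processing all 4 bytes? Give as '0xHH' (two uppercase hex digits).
After byte 1 (0x88): reg=0xEE
After byte 2 (0xBF): reg=0xB0
After byte 3 (0x9C): reg=0xC4
After byte 4 (0x6F): reg=0x58

Answer: 0x58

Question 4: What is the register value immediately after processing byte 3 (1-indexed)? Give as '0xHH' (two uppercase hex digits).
After byte 1 (0x88): reg=0xEE
After byte 2 (0xBF): reg=0xB0
After byte 3 (0x9C): reg=0xC4

Answer: 0xC4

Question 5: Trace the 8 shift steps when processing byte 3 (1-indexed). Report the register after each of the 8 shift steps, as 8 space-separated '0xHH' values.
After byte 1 (0x88): reg=0xEE
After byte 2 (0xBF): reg=0xB0
Register before byte 3: 0xB0
After XOR with byte 0x9C: 0x2C

Answer: 0x58 0xB0 0x67 0xCE 0x9B 0x31 0x62 0xC4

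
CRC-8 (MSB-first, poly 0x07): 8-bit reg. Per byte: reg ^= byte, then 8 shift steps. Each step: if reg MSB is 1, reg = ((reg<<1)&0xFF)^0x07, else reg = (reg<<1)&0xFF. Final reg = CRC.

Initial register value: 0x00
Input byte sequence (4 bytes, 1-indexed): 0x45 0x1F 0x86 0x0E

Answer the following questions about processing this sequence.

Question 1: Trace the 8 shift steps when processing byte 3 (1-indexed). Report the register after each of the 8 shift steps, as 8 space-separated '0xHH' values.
After byte 1 (0x45): reg=0xDC
After byte 2 (0x1F): reg=0x47
Register before byte 3: 0x47
After XOR with byte 0x86: 0xC1

Answer: 0x85 0x0D 0x1A 0x34 0x68 0xD0 0xA7 0x49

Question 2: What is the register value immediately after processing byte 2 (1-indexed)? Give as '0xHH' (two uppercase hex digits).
Answer: 0x47

Derivation:
After byte 1 (0x45): reg=0xDC
After byte 2 (0x1F): reg=0x47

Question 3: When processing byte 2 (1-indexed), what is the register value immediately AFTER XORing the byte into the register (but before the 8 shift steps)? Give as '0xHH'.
Answer: 0xC3

Derivation:
Register before byte 2: 0xDC
Byte 2: 0x1F
0xDC XOR 0x1F = 0xC3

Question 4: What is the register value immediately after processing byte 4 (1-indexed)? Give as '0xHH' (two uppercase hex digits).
After byte 1 (0x45): reg=0xDC
After byte 2 (0x1F): reg=0x47
After byte 3 (0x86): reg=0x49
After byte 4 (0x0E): reg=0xD2

Answer: 0xD2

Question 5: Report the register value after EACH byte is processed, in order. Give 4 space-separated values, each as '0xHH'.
0xDC 0x47 0x49 0xD2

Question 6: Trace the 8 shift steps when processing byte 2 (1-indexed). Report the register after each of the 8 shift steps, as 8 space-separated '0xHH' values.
Answer: 0x81 0x05 0x0A 0x14 0x28 0x50 0xA0 0x47

Derivation:
After byte 1 (0x45): reg=0xDC
Register before byte 2: 0xDC
After XOR with byte 0x1F: 0xC3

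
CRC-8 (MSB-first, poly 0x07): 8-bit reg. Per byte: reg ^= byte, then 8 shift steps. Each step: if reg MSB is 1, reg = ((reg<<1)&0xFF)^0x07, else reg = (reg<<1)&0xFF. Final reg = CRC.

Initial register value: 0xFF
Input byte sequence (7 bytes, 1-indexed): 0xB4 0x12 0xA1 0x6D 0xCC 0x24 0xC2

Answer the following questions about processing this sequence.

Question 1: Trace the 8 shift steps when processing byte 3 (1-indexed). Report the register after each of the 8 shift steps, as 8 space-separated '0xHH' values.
Answer: 0x26 0x4C 0x98 0x37 0x6E 0xDC 0xBF 0x79

Derivation:
After byte 1 (0xB4): reg=0xF6
After byte 2 (0x12): reg=0xB2
Register before byte 3: 0xB2
After XOR with byte 0xA1: 0x13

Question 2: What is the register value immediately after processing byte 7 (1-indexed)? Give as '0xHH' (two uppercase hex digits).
After byte 1 (0xB4): reg=0xF6
After byte 2 (0x12): reg=0xB2
After byte 3 (0xA1): reg=0x79
After byte 4 (0x6D): reg=0x6C
After byte 5 (0xCC): reg=0x69
After byte 6 (0x24): reg=0xE4
After byte 7 (0xC2): reg=0xF2

Answer: 0xF2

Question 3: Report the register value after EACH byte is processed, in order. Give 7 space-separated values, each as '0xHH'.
0xF6 0xB2 0x79 0x6C 0x69 0xE4 0xF2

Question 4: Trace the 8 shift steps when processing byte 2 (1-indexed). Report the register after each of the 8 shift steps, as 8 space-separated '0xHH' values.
Answer: 0xCF 0x99 0x35 0x6A 0xD4 0xAF 0x59 0xB2

Derivation:
After byte 1 (0xB4): reg=0xF6
Register before byte 2: 0xF6
After XOR with byte 0x12: 0xE4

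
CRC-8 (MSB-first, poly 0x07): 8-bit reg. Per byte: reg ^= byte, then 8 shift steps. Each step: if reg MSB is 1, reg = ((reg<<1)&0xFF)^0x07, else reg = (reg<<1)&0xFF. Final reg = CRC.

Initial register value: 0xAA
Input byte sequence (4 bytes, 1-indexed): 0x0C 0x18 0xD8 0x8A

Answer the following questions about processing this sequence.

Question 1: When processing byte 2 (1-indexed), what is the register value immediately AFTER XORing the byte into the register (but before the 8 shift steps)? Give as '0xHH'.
Register before byte 2: 0x7B
Byte 2: 0x18
0x7B XOR 0x18 = 0x63

Answer: 0x63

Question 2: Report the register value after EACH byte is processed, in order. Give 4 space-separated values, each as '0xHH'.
0x7B 0x2E 0xCC 0xD5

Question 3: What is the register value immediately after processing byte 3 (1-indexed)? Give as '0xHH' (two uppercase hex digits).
Answer: 0xCC

Derivation:
After byte 1 (0x0C): reg=0x7B
After byte 2 (0x18): reg=0x2E
After byte 3 (0xD8): reg=0xCC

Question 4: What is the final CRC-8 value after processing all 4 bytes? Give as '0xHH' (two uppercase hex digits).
Answer: 0xD5

Derivation:
After byte 1 (0x0C): reg=0x7B
After byte 2 (0x18): reg=0x2E
After byte 3 (0xD8): reg=0xCC
After byte 4 (0x8A): reg=0xD5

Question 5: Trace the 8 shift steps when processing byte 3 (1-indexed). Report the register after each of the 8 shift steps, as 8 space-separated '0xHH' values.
Answer: 0xEB 0xD1 0xA5 0x4D 0x9A 0x33 0x66 0xCC

Derivation:
After byte 1 (0x0C): reg=0x7B
After byte 2 (0x18): reg=0x2E
Register before byte 3: 0x2E
After XOR with byte 0xD8: 0xF6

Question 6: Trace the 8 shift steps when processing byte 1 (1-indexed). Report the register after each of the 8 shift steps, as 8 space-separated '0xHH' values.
Register before byte 1: 0xAA
After XOR with byte 0x0C: 0xA6

Answer: 0x4B 0x96 0x2B 0x56 0xAC 0x5F 0xBE 0x7B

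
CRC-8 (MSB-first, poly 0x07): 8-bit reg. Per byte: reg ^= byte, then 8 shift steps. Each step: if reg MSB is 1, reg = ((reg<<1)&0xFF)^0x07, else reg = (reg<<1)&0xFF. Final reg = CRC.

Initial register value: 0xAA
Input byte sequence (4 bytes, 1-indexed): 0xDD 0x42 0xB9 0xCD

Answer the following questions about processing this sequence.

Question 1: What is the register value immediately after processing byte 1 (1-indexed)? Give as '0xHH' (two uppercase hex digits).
Answer: 0x42

Derivation:
After byte 1 (0xDD): reg=0x42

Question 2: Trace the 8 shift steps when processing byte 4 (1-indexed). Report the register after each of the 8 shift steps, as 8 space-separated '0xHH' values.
Answer: 0xD1 0xA5 0x4D 0x9A 0x33 0x66 0xCC 0x9F

Derivation:
After byte 1 (0xDD): reg=0x42
After byte 2 (0x42): reg=0x00
After byte 3 (0xB9): reg=0x26
Register before byte 4: 0x26
After XOR with byte 0xCD: 0xEB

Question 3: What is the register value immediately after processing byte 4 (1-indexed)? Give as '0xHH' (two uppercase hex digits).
After byte 1 (0xDD): reg=0x42
After byte 2 (0x42): reg=0x00
After byte 3 (0xB9): reg=0x26
After byte 4 (0xCD): reg=0x9F

Answer: 0x9F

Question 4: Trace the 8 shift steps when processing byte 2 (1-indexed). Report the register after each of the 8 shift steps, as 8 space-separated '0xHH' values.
Answer: 0x00 0x00 0x00 0x00 0x00 0x00 0x00 0x00

Derivation:
After byte 1 (0xDD): reg=0x42
Register before byte 2: 0x42
After XOR with byte 0x42: 0x00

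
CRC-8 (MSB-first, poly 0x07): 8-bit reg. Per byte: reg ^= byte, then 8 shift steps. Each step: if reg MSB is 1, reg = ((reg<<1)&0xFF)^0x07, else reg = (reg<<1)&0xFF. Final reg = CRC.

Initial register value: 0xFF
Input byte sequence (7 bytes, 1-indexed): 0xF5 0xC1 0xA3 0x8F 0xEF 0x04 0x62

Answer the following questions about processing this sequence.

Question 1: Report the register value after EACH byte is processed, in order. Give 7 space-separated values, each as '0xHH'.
0x36 0xCB 0x1F 0xF9 0x62 0x35 0xA2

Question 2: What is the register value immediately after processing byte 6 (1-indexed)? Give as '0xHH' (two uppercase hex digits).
After byte 1 (0xF5): reg=0x36
After byte 2 (0xC1): reg=0xCB
After byte 3 (0xA3): reg=0x1F
After byte 4 (0x8F): reg=0xF9
After byte 5 (0xEF): reg=0x62
After byte 6 (0x04): reg=0x35

Answer: 0x35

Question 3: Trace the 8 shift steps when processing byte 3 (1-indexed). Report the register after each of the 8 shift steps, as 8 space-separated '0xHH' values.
Answer: 0xD0 0xA7 0x49 0x92 0x23 0x46 0x8C 0x1F

Derivation:
After byte 1 (0xF5): reg=0x36
After byte 2 (0xC1): reg=0xCB
Register before byte 3: 0xCB
After XOR with byte 0xA3: 0x68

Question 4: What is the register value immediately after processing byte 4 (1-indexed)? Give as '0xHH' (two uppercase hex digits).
After byte 1 (0xF5): reg=0x36
After byte 2 (0xC1): reg=0xCB
After byte 3 (0xA3): reg=0x1F
After byte 4 (0x8F): reg=0xF9

Answer: 0xF9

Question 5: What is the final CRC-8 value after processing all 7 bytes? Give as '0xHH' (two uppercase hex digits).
Answer: 0xA2

Derivation:
After byte 1 (0xF5): reg=0x36
After byte 2 (0xC1): reg=0xCB
After byte 3 (0xA3): reg=0x1F
After byte 4 (0x8F): reg=0xF9
After byte 5 (0xEF): reg=0x62
After byte 6 (0x04): reg=0x35
After byte 7 (0x62): reg=0xA2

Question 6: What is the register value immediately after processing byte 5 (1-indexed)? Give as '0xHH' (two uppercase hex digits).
After byte 1 (0xF5): reg=0x36
After byte 2 (0xC1): reg=0xCB
After byte 3 (0xA3): reg=0x1F
After byte 4 (0x8F): reg=0xF9
After byte 5 (0xEF): reg=0x62

Answer: 0x62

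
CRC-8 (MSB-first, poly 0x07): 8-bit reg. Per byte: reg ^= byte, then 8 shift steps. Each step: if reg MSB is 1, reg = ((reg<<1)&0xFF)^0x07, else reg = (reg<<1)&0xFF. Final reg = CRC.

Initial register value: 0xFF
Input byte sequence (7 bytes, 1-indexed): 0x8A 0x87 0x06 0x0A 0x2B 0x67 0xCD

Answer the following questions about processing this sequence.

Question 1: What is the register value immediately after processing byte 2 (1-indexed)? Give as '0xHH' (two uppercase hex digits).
After byte 1 (0x8A): reg=0x4C
After byte 2 (0x87): reg=0x7F

Answer: 0x7F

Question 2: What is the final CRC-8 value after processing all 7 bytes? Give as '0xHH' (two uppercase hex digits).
After byte 1 (0x8A): reg=0x4C
After byte 2 (0x87): reg=0x7F
After byte 3 (0x06): reg=0x68
After byte 4 (0x0A): reg=0x29
After byte 5 (0x2B): reg=0x0E
After byte 6 (0x67): reg=0x18
After byte 7 (0xCD): reg=0x25

Answer: 0x25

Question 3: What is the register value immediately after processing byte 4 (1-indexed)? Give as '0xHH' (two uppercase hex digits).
After byte 1 (0x8A): reg=0x4C
After byte 2 (0x87): reg=0x7F
After byte 3 (0x06): reg=0x68
After byte 4 (0x0A): reg=0x29

Answer: 0x29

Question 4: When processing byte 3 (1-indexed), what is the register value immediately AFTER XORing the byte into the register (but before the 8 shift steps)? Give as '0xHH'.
Register before byte 3: 0x7F
Byte 3: 0x06
0x7F XOR 0x06 = 0x79

Answer: 0x79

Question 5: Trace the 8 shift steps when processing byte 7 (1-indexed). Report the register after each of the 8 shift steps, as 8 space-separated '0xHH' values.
After byte 1 (0x8A): reg=0x4C
After byte 2 (0x87): reg=0x7F
After byte 3 (0x06): reg=0x68
After byte 4 (0x0A): reg=0x29
After byte 5 (0x2B): reg=0x0E
After byte 6 (0x67): reg=0x18
Register before byte 7: 0x18
After XOR with byte 0xCD: 0xD5

Answer: 0xAD 0x5D 0xBA 0x73 0xE6 0xCB 0x91 0x25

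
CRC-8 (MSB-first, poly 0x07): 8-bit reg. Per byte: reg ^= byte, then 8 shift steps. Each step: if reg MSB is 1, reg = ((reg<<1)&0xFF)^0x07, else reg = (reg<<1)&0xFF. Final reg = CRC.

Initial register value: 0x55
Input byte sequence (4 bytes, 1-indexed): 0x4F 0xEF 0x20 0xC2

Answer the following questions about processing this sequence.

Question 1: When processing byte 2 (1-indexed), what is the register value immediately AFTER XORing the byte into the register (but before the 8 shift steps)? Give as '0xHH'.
Register before byte 2: 0x46
Byte 2: 0xEF
0x46 XOR 0xEF = 0xA9

Answer: 0xA9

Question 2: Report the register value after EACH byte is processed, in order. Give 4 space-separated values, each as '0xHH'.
0x46 0x56 0x45 0x9C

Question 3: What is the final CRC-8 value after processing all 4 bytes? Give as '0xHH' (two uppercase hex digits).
Answer: 0x9C

Derivation:
After byte 1 (0x4F): reg=0x46
After byte 2 (0xEF): reg=0x56
After byte 3 (0x20): reg=0x45
After byte 4 (0xC2): reg=0x9C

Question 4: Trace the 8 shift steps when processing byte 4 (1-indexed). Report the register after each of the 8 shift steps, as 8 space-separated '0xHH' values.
After byte 1 (0x4F): reg=0x46
After byte 2 (0xEF): reg=0x56
After byte 3 (0x20): reg=0x45
Register before byte 4: 0x45
After XOR with byte 0xC2: 0x87

Answer: 0x09 0x12 0x24 0x48 0x90 0x27 0x4E 0x9C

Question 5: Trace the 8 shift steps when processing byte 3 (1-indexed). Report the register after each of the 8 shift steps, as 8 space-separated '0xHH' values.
After byte 1 (0x4F): reg=0x46
After byte 2 (0xEF): reg=0x56
Register before byte 3: 0x56
After XOR with byte 0x20: 0x76

Answer: 0xEC 0xDF 0xB9 0x75 0xEA 0xD3 0xA1 0x45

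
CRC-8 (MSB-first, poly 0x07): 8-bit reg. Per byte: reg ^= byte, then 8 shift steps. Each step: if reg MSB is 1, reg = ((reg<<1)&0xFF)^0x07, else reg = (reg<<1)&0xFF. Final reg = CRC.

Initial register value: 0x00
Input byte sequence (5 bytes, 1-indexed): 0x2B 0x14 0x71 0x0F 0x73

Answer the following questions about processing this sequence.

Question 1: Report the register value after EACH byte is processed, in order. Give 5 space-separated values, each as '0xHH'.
0xD1 0x55 0xFC 0xD7 0x75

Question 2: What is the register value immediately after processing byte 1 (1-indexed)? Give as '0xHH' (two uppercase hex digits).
After byte 1 (0x2B): reg=0xD1

Answer: 0xD1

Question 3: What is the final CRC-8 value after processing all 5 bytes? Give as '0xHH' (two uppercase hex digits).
Answer: 0x75

Derivation:
After byte 1 (0x2B): reg=0xD1
After byte 2 (0x14): reg=0x55
After byte 3 (0x71): reg=0xFC
After byte 4 (0x0F): reg=0xD7
After byte 5 (0x73): reg=0x75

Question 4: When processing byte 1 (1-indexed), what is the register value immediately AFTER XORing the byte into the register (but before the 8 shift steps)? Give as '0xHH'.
Answer: 0x2B

Derivation:
Register before byte 1: 0x00
Byte 1: 0x2B
0x00 XOR 0x2B = 0x2B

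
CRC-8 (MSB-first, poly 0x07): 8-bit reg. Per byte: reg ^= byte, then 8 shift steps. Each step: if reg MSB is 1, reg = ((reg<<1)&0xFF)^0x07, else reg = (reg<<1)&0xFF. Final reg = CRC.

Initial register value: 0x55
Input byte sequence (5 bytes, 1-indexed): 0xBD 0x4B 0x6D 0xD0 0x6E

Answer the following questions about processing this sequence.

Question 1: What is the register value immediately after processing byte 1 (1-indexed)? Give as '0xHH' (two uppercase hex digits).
After byte 1 (0xBD): reg=0x96

Answer: 0x96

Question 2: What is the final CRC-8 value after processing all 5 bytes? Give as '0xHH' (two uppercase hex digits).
Answer: 0xD0

Derivation:
After byte 1 (0xBD): reg=0x96
After byte 2 (0x4B): reg=0x1D
After byte 3 (0x6D): reg=0x57
After byte 4 (0xD0): reg=0x9C
After byte 5 (0x6E): reg=0xD0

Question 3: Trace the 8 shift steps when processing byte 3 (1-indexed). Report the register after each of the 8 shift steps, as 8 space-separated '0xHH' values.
Answer: 0xE0 0xC7 0x89 0x15 0x2A 0x54 0xA8 0x57

Derivation:
After byte 1 (0xBD): reg=0x96
After byte 2 (0x4B): reg=0x1D
Register before byte 3: 0x1D
After XOR with byte 0x6D: 0x70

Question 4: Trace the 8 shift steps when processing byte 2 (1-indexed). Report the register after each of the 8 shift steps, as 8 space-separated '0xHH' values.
Answer: 0xBD 0x7D 0xFA 0xF3 0xE1 0xC5 0x8D 0x1D

Derivation:
After byte 1 (0xBD): reg=0x96
Register before byte 2: 0x96
After XOR with byte 0x4B: 0xDD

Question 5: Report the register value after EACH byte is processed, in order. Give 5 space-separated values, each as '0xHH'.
0x96 0x1D 0x57 0x9C 0xD0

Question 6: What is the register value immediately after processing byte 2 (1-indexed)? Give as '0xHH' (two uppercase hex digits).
Answer: 0x1D

Derivation:
After byte 1 (0xBD): reg=0x96
After byte 2 (0x4B): reg=0x1D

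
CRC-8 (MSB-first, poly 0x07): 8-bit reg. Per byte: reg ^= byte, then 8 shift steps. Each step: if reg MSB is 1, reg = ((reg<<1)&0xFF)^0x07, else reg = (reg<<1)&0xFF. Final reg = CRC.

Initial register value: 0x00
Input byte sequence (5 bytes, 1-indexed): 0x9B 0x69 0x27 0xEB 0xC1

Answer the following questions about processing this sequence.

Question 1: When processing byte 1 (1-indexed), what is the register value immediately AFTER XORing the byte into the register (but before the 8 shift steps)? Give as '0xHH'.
Register before byte 1: 0x00
Byte 1: 0x9B
0x00 XOR 0x9B = 0x9B

Answer: 0x9B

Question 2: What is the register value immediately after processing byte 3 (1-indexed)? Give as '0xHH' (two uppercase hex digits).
After byte 1 (0x9B): reg=0xC8
After byte 2 (0x69): reg=0x6E
After byte 3 (0x27): reg=0xF8

Answer: 0xF8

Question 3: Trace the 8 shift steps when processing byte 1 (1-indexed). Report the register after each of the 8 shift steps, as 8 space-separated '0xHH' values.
Answer: 0x31 0x62 0xC4 0x8F 0x19 0x32 0x64 0xC8

Derivation:
Register before byte 1: 0x00
After XOR with byte 0x9B: 0x9B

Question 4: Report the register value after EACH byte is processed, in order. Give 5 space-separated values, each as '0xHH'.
0xC8 0x6E 0xF8 0x79 0x21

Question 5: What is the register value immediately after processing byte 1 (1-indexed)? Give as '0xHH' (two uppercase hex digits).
Answer: 0xC8

Derivation:
After byte 1 (0x9B): reg=0xC8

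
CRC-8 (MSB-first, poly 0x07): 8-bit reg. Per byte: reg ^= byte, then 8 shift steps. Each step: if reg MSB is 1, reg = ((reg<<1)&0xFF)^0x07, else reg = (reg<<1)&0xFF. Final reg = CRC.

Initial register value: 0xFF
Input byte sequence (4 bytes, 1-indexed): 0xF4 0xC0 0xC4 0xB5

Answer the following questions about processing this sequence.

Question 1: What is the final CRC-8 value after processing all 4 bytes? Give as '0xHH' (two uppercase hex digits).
After byte 1 (0xF4): reg=0x31
After byte 2 (0xC0): reg=0xD9
After byte 3 (0xC4): reg=0x53
After byte 4 (0xB5): reg=0xBC

Answer: 0xBC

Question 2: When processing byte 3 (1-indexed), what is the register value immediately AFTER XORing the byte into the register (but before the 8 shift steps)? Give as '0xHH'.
Register before byte 3: 0xD9
Byte 3: 0xC4
0xD9 XOR 0xC4 = 0x1D

Answer: 0x1D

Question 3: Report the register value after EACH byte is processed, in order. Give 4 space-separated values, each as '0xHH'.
0x31 0xD9 0x53 0xBC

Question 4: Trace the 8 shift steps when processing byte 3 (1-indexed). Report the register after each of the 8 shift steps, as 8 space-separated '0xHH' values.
After byte 1 (0xF4): reg=0x31
After byte 2 (0xC0): reg=0xD9
Register before byte 3: 0xD9
After XOR with byte 0xC4: 0x1D

Answer: 0x3A 0x74 0xE8 0xD7 0xA9 0x55 0xAA 0x53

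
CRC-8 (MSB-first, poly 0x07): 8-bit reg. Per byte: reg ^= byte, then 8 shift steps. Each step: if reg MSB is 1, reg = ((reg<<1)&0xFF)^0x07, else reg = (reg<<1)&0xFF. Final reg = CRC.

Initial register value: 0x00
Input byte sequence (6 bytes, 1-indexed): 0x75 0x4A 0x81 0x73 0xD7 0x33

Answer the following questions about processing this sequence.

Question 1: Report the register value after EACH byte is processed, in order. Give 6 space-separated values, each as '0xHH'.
0x4C 0x12 0xF0 0x80 0xA2 0xFE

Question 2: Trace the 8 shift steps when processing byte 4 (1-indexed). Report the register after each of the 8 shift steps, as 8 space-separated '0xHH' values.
Answer: 0x01 0x02 0x04 0x08 0x10 0x20 0x40 0x80

Derivation:
After byte 1 (0x75): reg=0x4C
After byte 2 (0x4A): reg=0x12
After byte 3 (0x81): reg=0xF0
Register before byte 4: 0xF0
After XOR with byte 0x73: 0x83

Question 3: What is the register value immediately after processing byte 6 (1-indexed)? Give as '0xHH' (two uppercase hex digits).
After byte 1 (0x75): reg=0x4C
After byte 2 (0x4A): reg=0x12
After byte 3 (0x81): reg=0xF0
After byte 4 (0x73): reg=0x80
After byte 5 (0xD7): reg=0xA2
After byte 6 (0x33): reg=0xFE

Answer: 0xFE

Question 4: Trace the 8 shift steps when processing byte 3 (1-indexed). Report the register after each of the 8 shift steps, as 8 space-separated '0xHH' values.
Answer: 0x21 0x42 0x84 0x0F 0x1E 0x3C 0x78 0xF0

Derivation:
After byte 1 (0x75): reg=0x4C
After byte 2 (0x4A): reg=0x12
Register before byte 3: 0x12
After XOR with byte 0x81: 0x93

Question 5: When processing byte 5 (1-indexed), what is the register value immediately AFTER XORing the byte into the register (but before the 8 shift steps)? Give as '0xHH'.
Register before byte 5: 0x80
Byte 5: 0xD7
0x80 XOR 0xD7 = 0x57

Answer: 0x57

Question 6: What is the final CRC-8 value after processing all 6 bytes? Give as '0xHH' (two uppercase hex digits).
Answer: 0xFE

Derivation:
After byte 1 (0x75): reg=0x4C
After byte 2 (0x4A): reg=0x12
After byte 3 (0x81): reg=0xF0
After byte 4 (0x73): reg=0x80
After byte 5 (0xD7): reg=0xA2
After byte 6 (0x33): reg=0xFE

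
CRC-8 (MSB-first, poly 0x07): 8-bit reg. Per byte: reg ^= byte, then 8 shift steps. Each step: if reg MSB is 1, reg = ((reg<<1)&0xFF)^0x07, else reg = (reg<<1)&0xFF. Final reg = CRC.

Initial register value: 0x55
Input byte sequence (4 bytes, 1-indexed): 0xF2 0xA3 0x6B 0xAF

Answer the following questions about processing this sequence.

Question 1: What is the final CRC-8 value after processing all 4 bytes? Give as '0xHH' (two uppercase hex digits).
After byte 1 (0xF2): reg=0x7C
After byte 2 (0xA3): reg=0x13
After byte 3 (0x6B): reg=0x6F
After byte 4 (0xAF): reg=0x4E

Answer: 0x4E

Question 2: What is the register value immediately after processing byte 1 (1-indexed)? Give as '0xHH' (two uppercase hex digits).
Answer: 0x7C

Derivation:
After byte 1 (0xF2): reg=0x7C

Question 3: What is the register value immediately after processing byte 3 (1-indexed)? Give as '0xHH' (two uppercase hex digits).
After byte 1 (0xF2): reg=0x7C
After byte 2 (0xA3): reg=0x13
After byte 3 (0x6B): reg=0x6F

Answer: 0x6F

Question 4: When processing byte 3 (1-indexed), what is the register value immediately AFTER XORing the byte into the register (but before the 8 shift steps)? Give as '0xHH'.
Answer: 0x78

Derivation:
Register before byte 3: 0x13
Byte 3: 0x6B
0x13 XOR 0x6B = 0x78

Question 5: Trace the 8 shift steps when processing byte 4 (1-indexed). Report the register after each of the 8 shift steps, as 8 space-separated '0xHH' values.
Answer: 0x87 0x09 0x12 0x24 0x48 0x90 0x27 0x4E

Derivation:
After byte 1 (0xF2): reg=0x7C
After byte 2 (0xA3): reg=0x13
After byte 3 (0x6B): reg=0x6F
Register before byte 4: 0x6F
After XOR with byte 0xAF: 0xC0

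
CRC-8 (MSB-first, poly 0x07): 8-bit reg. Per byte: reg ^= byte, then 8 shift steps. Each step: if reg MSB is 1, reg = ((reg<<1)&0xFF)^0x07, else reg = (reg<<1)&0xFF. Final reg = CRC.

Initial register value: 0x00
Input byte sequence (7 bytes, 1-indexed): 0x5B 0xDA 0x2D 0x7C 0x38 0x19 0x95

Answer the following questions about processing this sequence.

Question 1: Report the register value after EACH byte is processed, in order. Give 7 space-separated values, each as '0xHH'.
0x86 0x93 0x33 0xEA 0x30 0xDF 0xF1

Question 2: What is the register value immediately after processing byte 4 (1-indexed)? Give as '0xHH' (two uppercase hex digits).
Answer: 0xEA

Derivation:
After byte 1 (0x5B): reg=0x86
After byte 2 (0xDA): reg=0x93
After byte 3 (0x2D): reg=0x33
After byte 4 (0x7C): reg=0xEA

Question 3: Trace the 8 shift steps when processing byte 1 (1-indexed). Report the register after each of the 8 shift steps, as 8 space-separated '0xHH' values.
Register before byte 1: 0x00
After XOR with byte 0x5B: 0x5B

Answer: 0xB6 0x6B 0xD6 0xAB 0x51 0xA2 0x43 0x86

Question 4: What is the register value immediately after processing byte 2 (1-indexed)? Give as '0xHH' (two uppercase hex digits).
Answer: 0x93

Derivation:
After byte 1 (0x5B): reg=0x86
After byte 2 (0xDA): reg=0x93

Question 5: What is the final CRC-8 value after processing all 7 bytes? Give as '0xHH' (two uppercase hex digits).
Answer: 0xF1

Derivation:
After byte 1 (0x5B): reg=0x86
After byte 2 (0xDA): reg=0x93
After byte 3 (0x2D): reg=0x33
After byte 4 (0x7C): reg=0xEA
After byte 5 (0x38): reg=0x30
After byte 6 (0x19): reg=0xDF
After byte 7 (0x95): reg=0xF1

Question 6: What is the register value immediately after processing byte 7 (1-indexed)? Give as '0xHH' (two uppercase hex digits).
Answer: 0xF1

Derivation:
After byte 1 (0x5B): reg=0x86
After byte 2 (0xDA): reg=0x93
After byte 3 (0x2D): reg=0x33
After byte 4 (0x7C): reg=0xEA
After byte 5 (0x38): reg=0x30
After byte 6 (0x19): reg=0xDF
After byte 7 (0x95): reg=0xF1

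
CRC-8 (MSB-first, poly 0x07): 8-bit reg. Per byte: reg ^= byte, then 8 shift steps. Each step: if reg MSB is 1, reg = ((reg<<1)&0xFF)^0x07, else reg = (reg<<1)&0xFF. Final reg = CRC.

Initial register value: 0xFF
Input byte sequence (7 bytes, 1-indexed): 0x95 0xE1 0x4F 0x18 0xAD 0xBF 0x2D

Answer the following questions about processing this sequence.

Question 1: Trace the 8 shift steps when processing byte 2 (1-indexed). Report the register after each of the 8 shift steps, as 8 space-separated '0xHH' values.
Answer: 0xE7 0xC9 0x95 0x2D 0x5A 0xB4 0x6F 0xDE

Derivation:
After byte 1 (0x95): reg=0x11
Register before byte 2: 0x11
After XOR with byte 0xE1: 0xF0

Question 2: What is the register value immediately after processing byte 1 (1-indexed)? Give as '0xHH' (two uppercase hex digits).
Answer: 0x11

Derivation:
After byte 1 (0x95): reg=0x11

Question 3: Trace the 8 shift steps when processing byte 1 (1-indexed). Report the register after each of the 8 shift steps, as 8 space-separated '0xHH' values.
Answer: 0xD4 0xAF 0x59 0xB2 0x63 0xC6 0x8B 0x11

Derivation:
Register before byte 1: 0xFF
After XOR with byte 0x95: 0x6A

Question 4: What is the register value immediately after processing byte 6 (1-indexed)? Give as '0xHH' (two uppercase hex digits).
Answer: 0x76

Derivation:
After byte 1 (0x95): reg=0x11
After byte 2 (0xE1): reg=0xDE
After byte 3 (0x4F): reg=0xFE
After byte 4 (0x18): reg=0xBC
After byte 5 (0xAD): reg=0x77
After byte 6 (0xBF): reg=0x76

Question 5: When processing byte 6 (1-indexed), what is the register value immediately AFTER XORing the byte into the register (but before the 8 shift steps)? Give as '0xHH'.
Answer: 0xC8

Derivation:
Register before byte 6: 0x77
Byte 6: 0xBF
0x77 XOR 0xBF = 0xC8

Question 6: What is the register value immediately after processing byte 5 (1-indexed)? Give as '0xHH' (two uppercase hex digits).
After byte 1 (0x95): reg=0x11
After byte 2 (0xE1): reg=0xDE
After byte 3 (0x4F): reg=0xFE
After byte 4 (0x18): reg=0xBC
After byte 5 (0xAD): reg=0x77

Answer: 0x77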